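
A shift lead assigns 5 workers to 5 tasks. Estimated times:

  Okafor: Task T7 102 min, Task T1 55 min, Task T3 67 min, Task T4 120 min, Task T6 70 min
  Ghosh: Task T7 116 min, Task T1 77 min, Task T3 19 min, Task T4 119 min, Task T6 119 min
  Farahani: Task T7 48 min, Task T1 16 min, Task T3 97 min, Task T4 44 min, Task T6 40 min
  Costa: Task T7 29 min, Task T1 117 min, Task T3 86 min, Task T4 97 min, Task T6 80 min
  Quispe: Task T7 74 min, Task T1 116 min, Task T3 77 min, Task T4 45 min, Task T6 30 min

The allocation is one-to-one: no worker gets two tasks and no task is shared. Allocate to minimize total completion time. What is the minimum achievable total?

Optimal: Okafor→Task T1 (55 min), Ghosh→Task T3 (19 min), Farahani→Task T4 (44 min), Costa→Task T7 (29 min), Quispe→Task T6 (30 min) — total 55+19+44+29+30 = 177 min.
No other one-to-one assignment undercuts 177 min.

Minimum total: 177 min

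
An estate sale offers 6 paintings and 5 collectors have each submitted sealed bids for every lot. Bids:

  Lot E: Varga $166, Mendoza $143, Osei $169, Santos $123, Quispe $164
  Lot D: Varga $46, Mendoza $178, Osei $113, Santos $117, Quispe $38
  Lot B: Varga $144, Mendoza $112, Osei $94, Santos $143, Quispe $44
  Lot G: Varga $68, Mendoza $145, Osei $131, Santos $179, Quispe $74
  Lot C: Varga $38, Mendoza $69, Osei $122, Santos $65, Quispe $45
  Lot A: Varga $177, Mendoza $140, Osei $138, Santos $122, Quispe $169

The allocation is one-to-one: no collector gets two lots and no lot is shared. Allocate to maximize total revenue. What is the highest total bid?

This is a one-to-one assignment (maximum-weight bipartite matching).
Optimal: Varga→Lot B ($144), Mendoza→Lot D ($178), Osei→Lot E ($169), Santos→Lot G ($179), Quispe→Lot A ($169) — total 144+178+169+179+169 = $839.
Row-greedy (each collector in turn takes its best remaining lot) gives $748, worse by 91.

Max total: $839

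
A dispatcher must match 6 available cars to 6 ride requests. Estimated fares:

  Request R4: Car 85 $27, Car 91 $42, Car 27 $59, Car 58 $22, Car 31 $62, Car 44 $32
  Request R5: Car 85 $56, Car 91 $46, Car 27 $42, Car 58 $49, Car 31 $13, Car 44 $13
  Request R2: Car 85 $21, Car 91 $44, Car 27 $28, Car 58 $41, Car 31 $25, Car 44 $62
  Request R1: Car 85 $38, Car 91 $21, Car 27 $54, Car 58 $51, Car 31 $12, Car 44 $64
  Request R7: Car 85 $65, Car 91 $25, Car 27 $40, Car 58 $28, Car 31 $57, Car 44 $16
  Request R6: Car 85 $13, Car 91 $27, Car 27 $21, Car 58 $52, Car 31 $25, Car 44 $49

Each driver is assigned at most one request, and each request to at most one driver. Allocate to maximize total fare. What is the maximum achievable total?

Optimal: Car 85→Request R7 ($65), Car 91→Request R5 ($46), Car 27→Request R1 ($54), Car 58→Request R6 ($52), Car 31→Request R4 ($62), Car 44→Request R2 ($62) — total 65+46+54+52+62+62 = $341.
Swapping Car 31↔Car 85 (Car 31→Request R7 $57, Car 85→Request R4 $27) loses 43.

Maximum total: $341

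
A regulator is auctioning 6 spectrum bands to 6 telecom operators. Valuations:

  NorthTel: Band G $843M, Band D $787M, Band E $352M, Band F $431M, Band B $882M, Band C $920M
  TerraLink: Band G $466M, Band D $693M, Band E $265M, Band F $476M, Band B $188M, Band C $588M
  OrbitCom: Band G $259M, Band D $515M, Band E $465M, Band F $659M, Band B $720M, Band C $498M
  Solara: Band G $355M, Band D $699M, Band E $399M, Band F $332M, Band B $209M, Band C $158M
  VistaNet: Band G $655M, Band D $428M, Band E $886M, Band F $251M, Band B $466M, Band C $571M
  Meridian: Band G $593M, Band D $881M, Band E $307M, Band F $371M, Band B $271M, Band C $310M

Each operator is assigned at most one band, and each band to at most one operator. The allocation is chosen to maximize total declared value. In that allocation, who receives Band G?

This is the linear assignment problem.
Optimal: NorthTel→Band B ($882M), TerraLink→Band C ($588M), OrbitCom→Band F ($659M), Solara→Band D ($699M), VistaNet→Band E ($886M), Meridian→Band G ($593M) — total 882+588+659+699+886+593 = $4307M.
Column-greedy (each band in turn goes to its best remaining operator) gives $4066M, worse by 241.
Next-best assignment: NorthTel→Band C, TerraLink→Band F, OrbitCom→Band B, Solara→Band D, VistaNet→Band E, Meridian→Band G = $4294M.
Meridian's own top band is Band D ($881M), but forcing Meridian→Band D and reassigning the rest optimally gives only $4251M — worse by 56.

Meridian receives Band G.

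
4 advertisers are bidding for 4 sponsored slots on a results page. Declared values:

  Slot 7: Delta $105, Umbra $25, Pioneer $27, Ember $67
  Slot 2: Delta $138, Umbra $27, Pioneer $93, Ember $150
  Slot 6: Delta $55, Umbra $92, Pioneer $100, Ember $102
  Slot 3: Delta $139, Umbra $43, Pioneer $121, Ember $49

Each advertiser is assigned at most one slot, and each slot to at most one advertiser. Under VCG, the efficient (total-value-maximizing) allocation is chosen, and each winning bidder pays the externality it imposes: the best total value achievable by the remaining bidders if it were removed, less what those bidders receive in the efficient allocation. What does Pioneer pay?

Efficient allocation: Delta→Slot 7 ($105), Umbra→Slot 6 ($92), Pioneer→Slot 3 ($121), Ember→Slot 2 ($150); total welfare W = $468.
Pioneer receives Slot 3 at value $121, so the others get W − 121 = $347.
Without Pioneer: best allocation of the remaining 3 bidders over all 4 slots is Delta→Slot 3 ($139), Umbra→Slot 6 ($92), Ember→Slot 2 ($150), total $381.
VCG payment = (others' best without Pioneer) − (others' welfare with Pioneer) = 381 − 347 = $34.

Pioneer pays $34.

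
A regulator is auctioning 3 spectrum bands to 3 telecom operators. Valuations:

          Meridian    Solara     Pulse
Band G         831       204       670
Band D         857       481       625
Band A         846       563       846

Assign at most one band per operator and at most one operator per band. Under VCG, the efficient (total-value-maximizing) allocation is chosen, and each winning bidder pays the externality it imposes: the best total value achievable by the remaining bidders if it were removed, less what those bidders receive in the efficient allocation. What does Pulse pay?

Pulse pays $108M.

Efficient allocation: Meridian→Band G ($831M), Solara→Band D ($481M), Pulse→Band A ($846M); total welfare W = $2158M.
Pulse receives Band A at value $846M, so the others get W − 846 = $1312M.
Without Pulse: best allocation of the remaining 2 bidders over all 3 bands is Meridian→Band D ($857M), Solara→Band A ($563M), total $1420M.
VCG payment = (others' best without Pulse) − (others' welfare with Pulse) = 1420 − 1312 = $108M.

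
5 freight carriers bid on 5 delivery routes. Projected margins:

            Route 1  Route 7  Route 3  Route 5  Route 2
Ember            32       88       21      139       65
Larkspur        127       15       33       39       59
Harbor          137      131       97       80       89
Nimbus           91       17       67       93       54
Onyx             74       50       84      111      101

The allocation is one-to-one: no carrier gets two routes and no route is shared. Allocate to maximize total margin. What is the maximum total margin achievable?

Optimal: Ember→Route 5 ($139k), Larkspur→Route 1 ($127k), Harbor→Route 7 ($131k), Nimbus→Route 3 ($67k), Onyx→Route 2 ($101k) — total 139+127+131+67+101 = $565k.
Column-greedy (each route in turn goes to its best remaining carrier) gives $461k, worse by 104.

Maximum total: $565k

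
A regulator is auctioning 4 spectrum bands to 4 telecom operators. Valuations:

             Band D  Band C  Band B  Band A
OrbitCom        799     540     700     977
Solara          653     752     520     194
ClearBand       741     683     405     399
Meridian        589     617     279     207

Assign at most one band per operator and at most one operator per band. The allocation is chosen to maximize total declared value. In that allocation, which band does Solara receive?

Optimal: OrbitCom→Band A ($977M), Solara→Band B ($520M), ClearBand→Band D ($741M), Meridian→Band C ($617M) — total 977+520+741+617 = $2855M.
Row-greedy (each operator in turn takes its best remaining band) gives $2749M, worse by 106.
Swapping Meridian↔ClearBand (Meridian→Band D $589M, ClearBand→Band C $683M) loses 86.
Solara's own top band is Band C ($752M), but forcing Solara→Band C and reassigning the rest optimally gives only $2749M — worse by 106.

Solara receives Band B.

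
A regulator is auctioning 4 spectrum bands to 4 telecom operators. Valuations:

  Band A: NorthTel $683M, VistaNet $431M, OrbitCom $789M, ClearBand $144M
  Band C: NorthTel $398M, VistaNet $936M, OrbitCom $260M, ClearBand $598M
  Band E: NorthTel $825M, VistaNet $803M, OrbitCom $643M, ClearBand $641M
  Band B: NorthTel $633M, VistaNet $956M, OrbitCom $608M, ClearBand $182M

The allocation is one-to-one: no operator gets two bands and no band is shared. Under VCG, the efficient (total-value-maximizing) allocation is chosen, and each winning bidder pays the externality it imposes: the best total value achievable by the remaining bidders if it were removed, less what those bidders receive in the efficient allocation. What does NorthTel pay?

Efficient allocation: NorthTel→Band E ($825M), VistaNet→Band B ($956M), OrbitCom→Band A ($789M), ClearBand→Band C ($598M); total welfare W = $3168M.
NorthTel receives Band E at value $825M, so the others get W − 825 = $2343M.
Without NorthTel: best allocation of the remaining 3 bidders over all 4 bands is VistaNet→Band B ($956M), OrbitCom→Band A ($789M), ClearBand→Band E ($641M), total $2386M.
VCG payment = (others' best without NorthTel) − (others' welfare with NorthTel) = 2386 − 2343 = $43M.

NorthTel pays $43M.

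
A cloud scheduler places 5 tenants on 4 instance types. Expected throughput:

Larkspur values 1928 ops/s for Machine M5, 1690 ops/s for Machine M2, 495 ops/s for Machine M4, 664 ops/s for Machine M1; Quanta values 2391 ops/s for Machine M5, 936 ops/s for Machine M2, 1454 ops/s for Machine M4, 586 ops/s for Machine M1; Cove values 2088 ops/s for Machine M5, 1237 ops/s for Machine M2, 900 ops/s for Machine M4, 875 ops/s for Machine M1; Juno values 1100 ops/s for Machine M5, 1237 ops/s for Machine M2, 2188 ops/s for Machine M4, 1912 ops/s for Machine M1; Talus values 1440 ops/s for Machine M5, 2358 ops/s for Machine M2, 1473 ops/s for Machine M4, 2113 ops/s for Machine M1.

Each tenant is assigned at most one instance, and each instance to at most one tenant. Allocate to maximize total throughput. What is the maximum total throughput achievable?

Maximum total: 8382 ops/s

Optimal: Quanta→Machine M5 (2391 ops/s), Larkspur→Machine M2 (1690 ops/s), Juno→Machine M4 (2188 ops/s), Talus→Machine M1 (2113 ops/s) — total 2391+1690+2188+2113 = 8382 ops/s.
Row-greedy (each tenant in turn takes its best remaining instance) gives 6531 ops/s, worse by 1851.
Next-best assignment: Cove→Machine M5, Larkspur→Machine M2, Juno→Machine M4, Talus→Machine M1 = 8079 ops/s.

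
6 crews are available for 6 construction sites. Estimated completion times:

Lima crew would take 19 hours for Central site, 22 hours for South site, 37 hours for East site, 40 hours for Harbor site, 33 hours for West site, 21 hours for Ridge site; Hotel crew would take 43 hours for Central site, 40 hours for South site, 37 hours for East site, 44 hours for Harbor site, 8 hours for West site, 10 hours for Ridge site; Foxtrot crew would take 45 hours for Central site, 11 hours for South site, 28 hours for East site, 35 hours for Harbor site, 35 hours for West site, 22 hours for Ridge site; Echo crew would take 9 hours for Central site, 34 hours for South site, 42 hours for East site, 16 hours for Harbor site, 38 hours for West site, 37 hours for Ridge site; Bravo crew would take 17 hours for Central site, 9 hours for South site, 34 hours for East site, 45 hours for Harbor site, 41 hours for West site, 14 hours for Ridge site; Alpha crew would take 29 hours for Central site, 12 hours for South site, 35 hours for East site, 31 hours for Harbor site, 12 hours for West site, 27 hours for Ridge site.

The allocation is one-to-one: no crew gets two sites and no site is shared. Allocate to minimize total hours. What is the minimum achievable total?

Min total: 94 hours

Optimal: Lima crew→Central site (19 hours), Hotel crew→Ridge site (10 hours), Foxtrot crew→East site (28 hours), Echo crew→Harbor site (16 hours), Bravo crew→South site (9 hours), Alpha crew→West site (12 hours) — total 19+10+28+16+9+12 = 94 hours.
Column-greedy (each site in turn goes to its cheapest remaining crew) gives 106 hours, worse by 12.
Next-best assignment: Lima crew→Central site, Hotel crew→West site, Foxtrot crew→East site, Echo crew→Harbor site, Bravo crew→Ridge site, Alpha crew→South site = 97 hours.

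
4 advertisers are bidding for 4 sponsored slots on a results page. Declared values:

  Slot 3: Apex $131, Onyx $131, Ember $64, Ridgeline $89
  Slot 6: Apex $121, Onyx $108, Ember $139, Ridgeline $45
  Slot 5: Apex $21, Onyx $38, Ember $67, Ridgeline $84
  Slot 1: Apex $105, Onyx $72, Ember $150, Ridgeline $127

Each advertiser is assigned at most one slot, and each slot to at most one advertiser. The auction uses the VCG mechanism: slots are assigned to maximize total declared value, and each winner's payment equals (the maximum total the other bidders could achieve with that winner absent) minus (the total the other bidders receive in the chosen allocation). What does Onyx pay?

Onyx pays $42.

Efficient allocation: Apex→Slot 6 ($121), Onyx→Slot 3 ($131), Ember→Slot 1 ($150), Ridgeline→Slot 5 ($84); total welfare W = $486.
Onyx receives Slot 3 at value $131, so the others get W − 131 = $355.
Without Onyx: best allocation of the remaining 3 bidders over all 4 slots is Apex→Slot 3 ($131), Ember→Slot 6 ($139), Ridgeline→Slot 1 ($127), total $397.
VCG payment = (others' best without Onyx) − (others' welfare with Onyx) = 397 − 355 = $42.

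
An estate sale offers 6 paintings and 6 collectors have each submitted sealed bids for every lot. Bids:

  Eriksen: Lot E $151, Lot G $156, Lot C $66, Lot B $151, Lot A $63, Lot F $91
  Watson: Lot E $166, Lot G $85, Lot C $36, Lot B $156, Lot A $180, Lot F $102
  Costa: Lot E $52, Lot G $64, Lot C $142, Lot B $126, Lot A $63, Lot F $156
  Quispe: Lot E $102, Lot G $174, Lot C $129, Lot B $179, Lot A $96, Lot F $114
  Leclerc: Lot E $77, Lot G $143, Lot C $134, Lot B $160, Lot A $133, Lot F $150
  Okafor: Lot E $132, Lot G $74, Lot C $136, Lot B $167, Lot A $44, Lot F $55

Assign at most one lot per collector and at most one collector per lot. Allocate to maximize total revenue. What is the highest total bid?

Max total: $964

Optimal: Eriksen→Lot E ($151), Watson→Lot A ($180), Costa→Lot C ($142), Quispe→Lot G ($174), Leclerc→Lot F ($150), Okafor→Lot B ($167) — total 151+180+142+174+150+167 = $964.
Row-greedy (each collector in turn takes its best remaining lot) gives $937, worse by 27.
Swapping Leclerc↔Costa (Leclerc→Lot C $134, Costa→Lot F $156) loses 2.
Every other assignment is strictly worse.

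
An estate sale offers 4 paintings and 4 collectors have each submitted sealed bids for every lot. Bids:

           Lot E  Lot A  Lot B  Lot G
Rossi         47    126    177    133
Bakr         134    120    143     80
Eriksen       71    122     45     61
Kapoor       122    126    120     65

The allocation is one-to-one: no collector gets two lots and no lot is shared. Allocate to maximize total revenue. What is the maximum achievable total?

Maximum total: $520

This is a one-to-one assignment (maximum-weight bipartite matching).
Optimal: Rossi→Lot G ($133), Bakr→Lot B ($143), Eriksen→Lot A ($122), Kapoor→Lot E ($122) — total 133+143+122+122 = $520.
Row-greedy (each collector in turn takes its best remaining lot) gives $498, worse by 22.
Next-best assignment: Rossi→Lot G, Bakr→Lot E, Eriksen→Lot A, Kapoor→Lot B = $509.
Swapping Kapoor↔Bakr (Kapoor→Lot B $120, Bakr→Lot E $134) loses 11.
No other one-to-one assignment exceeds $520.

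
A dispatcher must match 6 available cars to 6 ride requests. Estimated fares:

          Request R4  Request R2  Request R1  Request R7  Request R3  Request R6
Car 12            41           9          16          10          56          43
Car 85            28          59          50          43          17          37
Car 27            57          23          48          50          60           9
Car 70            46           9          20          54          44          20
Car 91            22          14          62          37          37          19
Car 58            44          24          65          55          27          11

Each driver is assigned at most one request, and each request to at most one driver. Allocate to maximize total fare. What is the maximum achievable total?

Optimal: Car 12→Request R6 ($43), Car 85→Request R2 ($59), Car 27→Request R3 ($60), Car 70→Request R4 ($46), Car 91→Request R1 ($62), Car 58→Request R7 ($55) — total 43+59+60+46+62+55 = $325.
Swapping Car 85↔Car 27 (Car 85→Request R3 $17, Car 27→Request R2 $23) loses 79.

Maximum total: $325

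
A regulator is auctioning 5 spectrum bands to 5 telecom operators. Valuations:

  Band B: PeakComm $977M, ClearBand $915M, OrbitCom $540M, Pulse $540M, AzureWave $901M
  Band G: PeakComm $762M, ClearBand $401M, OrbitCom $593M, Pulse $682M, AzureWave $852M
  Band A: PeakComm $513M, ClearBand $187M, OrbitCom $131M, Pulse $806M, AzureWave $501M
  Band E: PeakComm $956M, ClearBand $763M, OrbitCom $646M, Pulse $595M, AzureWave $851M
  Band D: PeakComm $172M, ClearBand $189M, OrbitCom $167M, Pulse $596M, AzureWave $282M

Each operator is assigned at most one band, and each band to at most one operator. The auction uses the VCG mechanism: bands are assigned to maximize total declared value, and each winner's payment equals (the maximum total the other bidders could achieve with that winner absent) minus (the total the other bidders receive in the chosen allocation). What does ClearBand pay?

ClearBand pays $500M.

Efficient allocation: PeakComm→Band E ($956M), ClearBand→Band B ($915M), OrbitCom→Band D ($167M), Pulse→Band A ($806M), AzureWave→Band G ($852M); total welfare W = $3696M.
ClearBand receives Band B at value $915M, so the others get W − 915 = $2781M.
Without ClearBand: best allocation of the remaining 4 bidders over all 5 bands is PeakComm→Band B ($977M), OrbitCom→Band E ($646M), Pulse→Band A ($806M), AzureWave→Band G ($852M), total $3281M.
VCG payment = (others' best without ClearBand) − (others' welfare with ClearBand) = 3281 − 2781 = $500M.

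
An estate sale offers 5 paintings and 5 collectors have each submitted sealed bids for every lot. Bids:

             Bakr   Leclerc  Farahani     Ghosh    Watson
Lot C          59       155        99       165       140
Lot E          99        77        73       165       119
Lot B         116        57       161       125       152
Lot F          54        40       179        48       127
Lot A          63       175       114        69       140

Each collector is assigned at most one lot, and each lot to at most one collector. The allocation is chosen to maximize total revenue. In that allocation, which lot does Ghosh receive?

Ghosh receives Lot E.

Optimal: Bakr→Lot B ($116), Leclerc→Lot A ($175), Farahani→Lot F ($179), Ghosh→Lot E ($165), Watson→Lot C ($140) — total 116+175+179+165+140 = $775.
Row-greedy (each collector in turn takes its best remaining lot) gives $754, worse by 21.
Next-best assignment: Bakr→Lot E, Leclerc→Lot A, Farahani→Lot F, Ghosh→Lot C, Watson→Lot B = $770.
Checked against all permutations: $775 is optimal.
Ghosh's own top lot is Lot C ($165), but forcing Ghosh→Lot C and reassigning the rest optimally gives only $770 — worse by 5.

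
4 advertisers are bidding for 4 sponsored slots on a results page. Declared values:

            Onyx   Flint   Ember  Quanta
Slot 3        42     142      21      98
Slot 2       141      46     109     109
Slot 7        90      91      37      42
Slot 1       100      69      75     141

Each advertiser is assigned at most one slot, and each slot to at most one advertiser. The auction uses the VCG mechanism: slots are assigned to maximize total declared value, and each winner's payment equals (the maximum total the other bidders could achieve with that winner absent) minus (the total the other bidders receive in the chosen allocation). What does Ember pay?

Efficient allocation: Onyx→Slot 7 ($90), Flint→Slot 3 ($142), Ember→Slot 2 ($109), Quanta→Slot 1 ($141); total welfare W = $482.
Ember receives Slot 2 at value $109, so the others get W − 109 = $373.
Without Ember: best allocation of the remaining 3 bidders over all 4 slots is Onyx→Slot 2 ($141), Flint→Slot 3 ($142), Quanta→Slot 1 ($141), total $424.
VCG payment = (others' best without Ember) − (others' welfare with Ember) = 424 − 373 = $51.

Ember pays $51.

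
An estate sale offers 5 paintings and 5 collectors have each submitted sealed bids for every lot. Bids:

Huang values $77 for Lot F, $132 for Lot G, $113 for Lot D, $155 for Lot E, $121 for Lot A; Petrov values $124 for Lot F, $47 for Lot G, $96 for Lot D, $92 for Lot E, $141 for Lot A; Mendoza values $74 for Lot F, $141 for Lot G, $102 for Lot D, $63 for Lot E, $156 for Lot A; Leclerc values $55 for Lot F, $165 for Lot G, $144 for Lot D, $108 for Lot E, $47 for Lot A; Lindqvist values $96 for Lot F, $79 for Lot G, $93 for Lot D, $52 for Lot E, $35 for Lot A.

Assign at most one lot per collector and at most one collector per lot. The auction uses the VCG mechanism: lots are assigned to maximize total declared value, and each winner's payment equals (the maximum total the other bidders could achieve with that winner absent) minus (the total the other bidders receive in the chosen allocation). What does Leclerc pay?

Leclerc pays $5.

Efficient allocation: Huang→Lot E ($155), Petrov→Lot F ($124), Mendoza→Lot A ($156), Leclerc→Lot G ($165), Lindqvist→Lot D ($93); total welfare W = $693.
Leclerc receives Lot G at value $165, so the others get W − 165 = $528.
Without Leclerc: best allocation of the remaining 4 bidders over all 5 lots is Huang→Lot E ($155), Petrov→Lot A ($141), Mendoza→Lot G ($141), Lindqvist→Lot F ($96), total $533.
VCG payment = (others' best without Leclerc) − (others' welfare with Leclerc) = 533 − 528 = $5.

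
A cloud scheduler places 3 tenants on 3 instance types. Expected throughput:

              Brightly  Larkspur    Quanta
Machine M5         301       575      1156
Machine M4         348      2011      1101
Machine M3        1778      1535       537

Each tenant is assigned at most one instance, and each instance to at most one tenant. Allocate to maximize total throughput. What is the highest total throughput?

This is a one-to-one assignment (maximum-weight bipartite matching).
Optimal: Brightly→Machine M3 (1778 ops/s), Larkspur→Machine M4 (2011 ops/s), Quanta→Machine M5 (1156 ops/s) — total 1778+2011+1156 = 4945 ops/s.
Swapping Quanta↔Brightly (Quanta→Machine M3 537 ops/s, Brightly→Machine M5 301 ops/s) loses 2096.

Max total: 4945 ops/s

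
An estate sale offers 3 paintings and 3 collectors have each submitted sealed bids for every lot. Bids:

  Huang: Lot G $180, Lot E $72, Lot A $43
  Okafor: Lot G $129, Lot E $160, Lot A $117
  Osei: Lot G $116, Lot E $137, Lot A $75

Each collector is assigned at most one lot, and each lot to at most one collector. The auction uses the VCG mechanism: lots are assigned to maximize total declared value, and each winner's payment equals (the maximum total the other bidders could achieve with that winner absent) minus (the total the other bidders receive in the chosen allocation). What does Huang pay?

Huang pays $22.

Efficient allocation: Huang→Lot G ($180), Okafor→Lot A ($117), Osei→Lot E ($137); total welfare W = $434.
Huang receives Lot G at value $180, so the others get W − 180 = $254.
Without Huang: best allocation of the remaining 2 bidders over all 3 lots is Okafor→Lot E ($160), Osei→Lot G ($116), total $276.
VCG payment = (others' best without Huang) − (others' welfare with Huang) = 276 − 254 = $22.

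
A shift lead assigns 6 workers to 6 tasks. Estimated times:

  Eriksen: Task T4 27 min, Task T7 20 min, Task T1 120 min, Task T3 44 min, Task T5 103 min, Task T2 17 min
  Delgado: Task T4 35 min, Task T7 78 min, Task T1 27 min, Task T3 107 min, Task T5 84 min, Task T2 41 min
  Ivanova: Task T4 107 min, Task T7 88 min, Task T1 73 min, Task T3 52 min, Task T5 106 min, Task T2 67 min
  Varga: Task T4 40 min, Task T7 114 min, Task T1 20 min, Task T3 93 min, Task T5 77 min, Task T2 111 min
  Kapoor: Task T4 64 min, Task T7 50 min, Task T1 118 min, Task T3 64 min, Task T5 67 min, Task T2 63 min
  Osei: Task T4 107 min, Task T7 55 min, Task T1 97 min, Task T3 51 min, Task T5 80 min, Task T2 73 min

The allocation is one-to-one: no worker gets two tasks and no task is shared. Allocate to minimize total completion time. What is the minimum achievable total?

This is a one-to-one assignment (minimum-cost bipartite matching).
Optimal: Eriksen→Task T2 (17 min), Delgado→Task T4 (35 min), Ivanova→Task T3 (52 min), Varga→Task T1 (20 min), Kapoor→Task T5 (67 min), Osei→Task T7 (55 min) — total 17+35+52+20+67+55 = 246 min.
Row-greedy (each worker in turn takes its cheapest remaining task) gives 266 min, worse by 20.
Swapping Delgado↔Eriksen (Delgado→Task T2 41 min, Eriksen→Task T4 27 min) adds 16.
Checked against all permutations: 246 min is optimal.

Minimum total: 246 min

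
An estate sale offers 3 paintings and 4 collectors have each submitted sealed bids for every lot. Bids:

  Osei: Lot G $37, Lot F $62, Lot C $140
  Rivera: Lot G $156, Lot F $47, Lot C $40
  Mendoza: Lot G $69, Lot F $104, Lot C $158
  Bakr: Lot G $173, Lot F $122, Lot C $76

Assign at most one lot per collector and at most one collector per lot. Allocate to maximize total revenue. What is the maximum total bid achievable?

Maximum total: $436

Optimal: Rivera→Lot G ($156), Bakr→Lot F ($122), Mendoza→Lot C ($158) — total 156+122+158 = $436.
Max-entry greedy (repeatedly take the single best remaining cell) gives $393, worse by 43.
Swapping Rivera↔Mendoza (Rivera→Lot C $40, Mendoza→Lot G $69) loses 205.
No other one-to-one assignment exceeds $436.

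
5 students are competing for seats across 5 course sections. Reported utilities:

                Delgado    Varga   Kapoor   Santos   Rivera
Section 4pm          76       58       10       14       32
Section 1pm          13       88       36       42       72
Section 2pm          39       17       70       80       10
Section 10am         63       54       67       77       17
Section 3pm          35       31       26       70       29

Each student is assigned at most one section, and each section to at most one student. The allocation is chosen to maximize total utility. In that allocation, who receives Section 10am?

Optimal: Delgado→Section 4pm (76 points), Varga→Section 10am (54 points), Kapoor→Section 2pm (70 points), Santos→Section 3pm (70 points), Rivera→Section 1pm (72 points) — total 76+54+70+70+72 = 342 points.
Row-greedy (each student in turn takes its best remaining section) gives 340 points, worse by 2.
Next-best assignment: Delgado→Section 4pm, Varga→Section 1pm, Kapoor→Section 2pm, Santos→Section 10am, Rivera→Section 3pm = 340 points.
Varga's own top section is Section 1pm (88 points), but forcing Varga→Section 1pm and reassigning the rest optimally gives only 340 points — worse by 2.

Varga receives Section 10am.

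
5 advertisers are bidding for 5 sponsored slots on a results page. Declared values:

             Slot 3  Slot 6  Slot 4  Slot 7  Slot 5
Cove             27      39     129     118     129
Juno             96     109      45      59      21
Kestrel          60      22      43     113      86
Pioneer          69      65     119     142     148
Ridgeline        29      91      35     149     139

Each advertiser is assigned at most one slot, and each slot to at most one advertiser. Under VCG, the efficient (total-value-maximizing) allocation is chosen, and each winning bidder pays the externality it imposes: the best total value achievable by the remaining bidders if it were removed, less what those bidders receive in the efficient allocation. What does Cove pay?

Cove pays $14.

Efficient allocation: Cove→Slot 4 ($129), Juno→Slot 6 ($109), Kestrel→Slot 3 ($60), Pioneer→Slot 5 ($148), Ridgeline→Slot 7 ($149); total welfare W = $595.
Cove receives Slot 4 at value $129, so the others get W − 129 = $466.
Without Cove: best allocation of the remaining 4 bidders over all 5 slots is Juno→Slot 6 ($109), Kestrel→Slot 7 ($113), Pioneer→Slot 4 ($119), Ridgeline→Slot 5 ($139), total $480.
VCG payment = (others' best without Cove) − (others' welfare with Cove) = 480 − 466 = $14.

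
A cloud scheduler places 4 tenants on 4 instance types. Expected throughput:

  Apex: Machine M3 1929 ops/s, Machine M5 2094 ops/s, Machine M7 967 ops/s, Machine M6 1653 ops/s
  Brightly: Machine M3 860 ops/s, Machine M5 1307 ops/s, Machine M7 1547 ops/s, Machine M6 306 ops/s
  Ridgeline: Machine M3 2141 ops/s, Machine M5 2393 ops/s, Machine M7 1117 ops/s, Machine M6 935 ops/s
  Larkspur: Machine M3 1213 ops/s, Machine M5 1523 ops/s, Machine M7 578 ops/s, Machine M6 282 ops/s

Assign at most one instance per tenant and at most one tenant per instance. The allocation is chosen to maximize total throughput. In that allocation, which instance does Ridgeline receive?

Optimal: Apex→Machine M6 (1653 ops/s), Brightly→Machine M7 (1547 ops/s), Ridgeline→Machine M3 (2141 ops/s), Larkspur→Machine M5 (1523 ops/s) — total 1653+1547+2141+1523 = 6864 ops/s.
Row-greedy (each tenant in turn takes its best remaining instance) gives 6064 ops/s, worse by 800.
No other one-to-one assignment exceeds 6864 ops/s.
Ridgeline's own top instance is Machine M5 (2393 ops/s), but forcing Ridgeline→Machine M5 and reassigning the rest optimally gives only 6806 ops/s — worse by 58.

Ridgeline receives Machine M3.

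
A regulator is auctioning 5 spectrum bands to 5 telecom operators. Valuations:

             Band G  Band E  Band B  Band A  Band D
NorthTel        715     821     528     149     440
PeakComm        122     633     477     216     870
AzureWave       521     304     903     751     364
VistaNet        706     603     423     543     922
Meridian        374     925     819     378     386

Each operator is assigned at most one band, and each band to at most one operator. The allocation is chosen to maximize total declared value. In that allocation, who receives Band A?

AzureWave receives Band A.

Optimal: NorthTel→Band E ($821M), PeakComm→Band D ($870M), AzureWave→Band A ($751M), VistaNet→Band G ($706M), Meridian→Band B ($819M) — total 821+870+751+706+819 = $3967M.
Column-greedy (each band in turn goes to its best remaining operator) gives $3956M, worse by 11.
Next-best assignment: NorthTel→Band G, PeakComm→Band D, AzureWave→Band B, VistaNet→Band A, Meridian→Band E = $3956M.
No other one-to-one assignment exceeds $3967M.
AzureWave's own top band is Band B ($903M), but forcing AzureWave→Band B and reassigning the rest optimally gives only $3956M — worse by 11.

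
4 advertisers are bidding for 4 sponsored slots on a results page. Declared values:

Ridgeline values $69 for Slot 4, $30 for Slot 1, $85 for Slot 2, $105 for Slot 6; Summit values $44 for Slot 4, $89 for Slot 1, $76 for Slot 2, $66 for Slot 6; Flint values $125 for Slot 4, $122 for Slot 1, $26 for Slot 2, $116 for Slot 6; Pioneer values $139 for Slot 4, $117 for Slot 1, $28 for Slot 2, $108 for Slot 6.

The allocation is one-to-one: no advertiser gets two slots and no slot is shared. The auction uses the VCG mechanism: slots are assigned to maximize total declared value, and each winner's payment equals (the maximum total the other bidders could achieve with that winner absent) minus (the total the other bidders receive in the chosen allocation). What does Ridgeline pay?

Efficient allocation: Ridgeline→Slot 6 ($105), Summit→Slot 2 ($76), Flint→Slot 1 ($122), Pioneer→Slot 4 ($139); total welfare W = $442.
Ridgeline receives Slot 6 at value $105, so the others get W − 105 = $337.
Without Ridgeline: best allocation of the remaining 3 bidders over all 4 slots is Summit→Slot 1 ($89), Flint→Slot 6 ($116), Pioneer→Slot 4 ($139), total $344.
VCG payment = (others' best without Ridgeline) − (others' welfare with Ridgeline) = 344 − 337 = $7.

Ridgeline pays $7.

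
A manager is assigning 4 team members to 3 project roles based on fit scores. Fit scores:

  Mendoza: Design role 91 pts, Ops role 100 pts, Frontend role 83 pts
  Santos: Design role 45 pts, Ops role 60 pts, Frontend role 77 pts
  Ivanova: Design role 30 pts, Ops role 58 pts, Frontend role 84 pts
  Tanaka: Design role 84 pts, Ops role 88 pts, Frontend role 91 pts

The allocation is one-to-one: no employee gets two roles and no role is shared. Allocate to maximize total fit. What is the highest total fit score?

Maximum total: 268 pts

Optimal: Tanaka→Design role (84 pts), Mendoza→Ops role (100 pts), Ivanova→Frontend role (84 pts) — total 84+100+84 = 268 pts.
Column-greedy (each role in turn goes to its best remaining employee) gives 263 pts, worse by 5.
Every other assignment is strictly worse.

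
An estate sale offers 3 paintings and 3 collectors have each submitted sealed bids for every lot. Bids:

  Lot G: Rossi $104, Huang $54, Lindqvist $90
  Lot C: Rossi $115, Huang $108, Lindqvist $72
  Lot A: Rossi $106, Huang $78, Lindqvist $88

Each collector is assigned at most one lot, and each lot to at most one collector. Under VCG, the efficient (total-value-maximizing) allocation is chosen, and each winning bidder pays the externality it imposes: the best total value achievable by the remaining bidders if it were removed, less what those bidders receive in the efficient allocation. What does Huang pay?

Efficient allocation: Rossi→Lot A ($106), Huang→Lot C ($108), Lindqvist→Lot G ($90); total welfare W = $304.
Huang receives Lot C at value $108, so the others get W − 108 = $196.
Without Huang: best allocation of the remaining 2 bidders over all 3 lots is Rossi→Lot C ($115), Lindqvist→Lot G ($90), total $205.
VCG payment = (others' best without Huang) − (others' welfare with Huang) = 205 − 196 = $9.

Huang pays $9.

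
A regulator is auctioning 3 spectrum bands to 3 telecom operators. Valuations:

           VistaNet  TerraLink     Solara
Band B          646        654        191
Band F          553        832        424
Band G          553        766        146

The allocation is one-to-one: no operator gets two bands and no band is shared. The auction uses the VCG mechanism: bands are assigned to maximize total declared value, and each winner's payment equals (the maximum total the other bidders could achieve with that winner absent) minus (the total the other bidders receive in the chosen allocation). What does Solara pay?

Solara pays $66M.

Efficient allocation: VistaNet→Band B ($646M), TerraLink→Band G ($766M), Solara→Band F ($424M); total welfare W = $1836M.
Solara receives Band F at value $424M, so the others get W − 424 = $1412M.
Without Solara: best allocation of the remaining 2 bidders over all 3 bands is VistaNet→Band B ($646M), TerraLink→Band F ($832M), total $1478M.
VCG payment = (others' best without Solara) − (others' welfare with Solara) = 1478 − 1412 = $66M.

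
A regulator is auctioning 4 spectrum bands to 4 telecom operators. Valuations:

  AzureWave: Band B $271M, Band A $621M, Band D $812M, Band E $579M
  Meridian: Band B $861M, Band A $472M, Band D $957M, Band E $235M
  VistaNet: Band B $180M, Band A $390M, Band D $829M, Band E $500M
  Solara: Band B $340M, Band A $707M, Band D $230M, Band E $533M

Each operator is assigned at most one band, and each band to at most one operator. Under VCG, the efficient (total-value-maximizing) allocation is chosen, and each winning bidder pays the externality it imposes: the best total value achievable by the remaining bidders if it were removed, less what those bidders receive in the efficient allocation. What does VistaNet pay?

Efficient allocation: AzureWave→Band E ($579M), Meridian→Band B ($861M), VistaNet→Band D ($829M), Solara→Band A ($707M); total welfare W = $2976M.
VistaNet receives Band D at value $829M, so the others get W − 829 = $2147M.
Without VistaNet: best allocation of the remaining 3 bidders over all 4 bands is AzureWave→Band D ($812M), Meridian→Band B ($861M), Solara→Band A ($707M), total $2380M.
VCG payment = (others' best without VistaNet) − (others' welfare with VistaNet) = 2380 − 2147 = $233M.

VistaNet pays $233M.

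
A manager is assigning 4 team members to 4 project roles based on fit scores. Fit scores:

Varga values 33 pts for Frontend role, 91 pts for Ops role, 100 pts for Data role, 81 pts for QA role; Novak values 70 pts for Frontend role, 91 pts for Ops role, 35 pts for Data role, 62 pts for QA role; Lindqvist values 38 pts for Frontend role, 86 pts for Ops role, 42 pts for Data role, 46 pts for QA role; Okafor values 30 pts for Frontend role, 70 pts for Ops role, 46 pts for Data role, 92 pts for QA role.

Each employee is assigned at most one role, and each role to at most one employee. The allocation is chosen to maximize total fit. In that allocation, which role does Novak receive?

Novak receives Frontend role.

This is a one-to-one assignment (maximum-weight bipartite matching).
Optimal: Varga→Data role (100 pts), Novak→Frontend role (70 pts), Lindqvist→Ops role (86 pts), Okafor→QA role (92 pts) — total 100+70+86+92 = 348 pts.
Row-greedy (each employee in turn takes its best remaining role) gives 267 pts, worse by 81.
Next-best assignment: Varga→Data role, Novak→Ops role, Lindqvist→Frontend role, Okafor→QA role = 321 pts.
Every other assignment is strictly worse.
Novak's own top role is Ops role (91 pts), but forcing Novak→Ops role and reassigning the rest optimally gives only 321 pts — worse by 27.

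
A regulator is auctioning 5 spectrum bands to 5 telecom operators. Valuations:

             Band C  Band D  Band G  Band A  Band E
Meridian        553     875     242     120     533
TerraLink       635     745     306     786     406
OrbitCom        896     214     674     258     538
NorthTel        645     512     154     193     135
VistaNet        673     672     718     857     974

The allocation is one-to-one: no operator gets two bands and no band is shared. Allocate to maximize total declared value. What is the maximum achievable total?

Optimal: Meridian→Band D ($875M), TerraLink→Band A ($786M), OrbitCom→Band G ($674M), NorthTel→Band C ($645M), VistaNet→Band E ($974M) — total 875+786+674+645+974 = $3954M.
Every other assignment is strictly worse.

Max total: $3954M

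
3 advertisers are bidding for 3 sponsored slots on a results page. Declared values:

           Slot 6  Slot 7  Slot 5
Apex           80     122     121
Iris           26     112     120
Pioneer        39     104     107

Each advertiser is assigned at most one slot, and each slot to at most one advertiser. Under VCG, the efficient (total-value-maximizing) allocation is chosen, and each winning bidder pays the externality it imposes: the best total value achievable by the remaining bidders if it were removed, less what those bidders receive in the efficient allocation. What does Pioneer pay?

Efficient allocation: Apex→Slot 6 ($80), Iris→Slot 5 ($120), Pioneer→Slot 7 ($104); total welfare W = $304.
Pioneer receives Slot 7 at value $104, so the others get W − 104 = $200.
Without Pioneer: best allocation of the remaining 2 bidders over all 3 slots is Apex→Slot 7 ($122), Iris→Slot 5 ($120), total $242.
VCG payment = (others' best without Pioneer) − (others' welfare with Pioneer) = 242 − 200 = $42.

Pioneer pays $42.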